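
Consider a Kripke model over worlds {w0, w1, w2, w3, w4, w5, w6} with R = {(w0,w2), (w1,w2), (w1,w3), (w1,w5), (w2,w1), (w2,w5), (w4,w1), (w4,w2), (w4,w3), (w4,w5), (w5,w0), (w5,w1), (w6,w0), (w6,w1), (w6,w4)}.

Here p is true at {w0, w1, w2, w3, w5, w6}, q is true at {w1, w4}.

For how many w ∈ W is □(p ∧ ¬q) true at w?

3

w0: successors {w2}; p ∧ ¬q there: w2:T. ✓
w1: successors {w2, w3, w5}; p ∧ ¬q there: w2:T, w3:T, w5:T. ✓
w2: successors {w1, w5}; p ∧ ¬q there: w1:F, w5:T. ✗
w3: no successors, so □(p ∧ ¬q) holds vacuously. ✓
w4: successors {w1, w2, w3, w5}; p ∧ ¬q there: w1:F, w2:T, w3:T, w5:T. ✗
w5: successors {w0, w1}; p ∧ ¬q there: w0:T, w1:F. ✗
w6: successors {w0, w1, w4}; p ∧ ¬q there: w0:T, w1:F, w4:F. ✗
Satisfying worlds: {w0, w1, w3}.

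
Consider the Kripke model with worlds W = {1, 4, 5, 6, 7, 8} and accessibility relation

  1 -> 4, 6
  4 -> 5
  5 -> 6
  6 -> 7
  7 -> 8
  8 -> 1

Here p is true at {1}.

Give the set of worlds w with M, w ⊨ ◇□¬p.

1: successors {4, 6}; □¬p there: 4:T, 6:T. ✓
4: successors {5}; □¬p there: 5:T. ✓
5: successors {6}; □¬p there: 6:T. ✓
6: successors {7}; □¬p there: 7:T. ✓
7: successors {8}; □¬p there: 8:F. ✗
8: successors {1}; □¬p there: 1:T. ✓

{1, 4, 5, 6, 8}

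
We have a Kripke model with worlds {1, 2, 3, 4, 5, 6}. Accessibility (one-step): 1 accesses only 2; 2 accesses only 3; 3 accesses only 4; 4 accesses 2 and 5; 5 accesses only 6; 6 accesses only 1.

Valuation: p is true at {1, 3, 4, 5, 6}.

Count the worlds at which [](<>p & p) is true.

3

1: successors {2}; <>p & p there: 2:F. ✗
2: successors {3}; <>p & p there: 3:T. ✓
3: successors {4}; <>p & p there: 4:T. ✓
4: successors {2, 5}; <>p & p there: 2:F, 5:T. ✗
5: successors {6}; <>p & p there: 6:T. ✓
6: successors {1}; <>p & p there: 1:F. ✗
Satisfying worlds: {2, 3, 5}.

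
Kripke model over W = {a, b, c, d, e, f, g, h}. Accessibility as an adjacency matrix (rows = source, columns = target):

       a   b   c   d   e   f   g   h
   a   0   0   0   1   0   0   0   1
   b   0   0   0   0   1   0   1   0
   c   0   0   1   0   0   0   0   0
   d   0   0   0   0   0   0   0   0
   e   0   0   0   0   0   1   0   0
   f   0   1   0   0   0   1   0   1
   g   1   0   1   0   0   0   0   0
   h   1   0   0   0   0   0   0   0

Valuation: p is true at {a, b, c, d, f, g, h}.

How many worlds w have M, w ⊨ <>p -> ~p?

2

a: <>p is T, ~p is F. ✗
b: <>p is T, ~p is F. ✗
c: <>p is T, ~p is F. ✗
d: <>p is F, ~p is F. ✓
e: <>p is T, ~p is T. ✓
f: <>p is T, ~p is F. ✗
g: <>p is T, ~p is F. ✗
h: <>p is T, ~p is F. ✗
Satisfying worlds: {d, e}.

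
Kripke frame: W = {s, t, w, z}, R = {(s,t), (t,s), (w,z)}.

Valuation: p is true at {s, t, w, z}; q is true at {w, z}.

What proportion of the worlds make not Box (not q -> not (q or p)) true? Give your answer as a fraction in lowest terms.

s: Box (not q -> not (q or p)) is F. ✓
t: Box (not q -> not (q or p)) is F. ✓
w: Box (not q -> not (q or p)) is T. ✗
z: Box (not q -> not (q or p)) is T. ✗
That's 2 of 4 worlds, so 2/4 = 1/2.

1/2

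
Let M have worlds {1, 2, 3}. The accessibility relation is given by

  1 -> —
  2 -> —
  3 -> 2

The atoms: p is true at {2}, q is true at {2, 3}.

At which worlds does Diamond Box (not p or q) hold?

{3}

1: no successors, so Diamond Box (not p or q) fails. ✗
2: no successors, so Diamond Box (not p or q) fails. ✗
3: successors {2}; Box (not p or q) there: 2:T. ✓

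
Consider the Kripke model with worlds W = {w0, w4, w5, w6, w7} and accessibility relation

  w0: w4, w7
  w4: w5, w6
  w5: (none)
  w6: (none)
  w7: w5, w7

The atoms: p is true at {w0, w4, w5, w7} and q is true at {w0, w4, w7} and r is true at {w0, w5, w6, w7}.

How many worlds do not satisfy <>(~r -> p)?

w0: successors {w4, w7}; ~r -> p there: w4:T, w7:T. ✓
w4: successors {w5, w6}; ~r -> p there: w5:T, w6:T. ✓
w5: no successors, so <>(~r -> p) fails. ✗
w6: no successors, so <>(~r -> p) fails. ✗
w7: successors {w5, w7}; ~r -> p there: w5:T, w7:T. ✓
Satisfying worlds: {w0, w4, w7}.
So <>(~r -> p) fails at the other 2 worlds.

2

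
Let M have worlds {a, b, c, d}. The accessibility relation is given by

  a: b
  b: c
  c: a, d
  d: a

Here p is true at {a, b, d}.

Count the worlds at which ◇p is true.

3

a: successors {b}; p there: b:T. ✓
b: successors {c}; p there: c:F. ✗
c: successors {a, d}; p there: a:T, d:T. ✓
d: successors {a}; p there: a:T. ✓
Satisfying worlds: {a, c, d}.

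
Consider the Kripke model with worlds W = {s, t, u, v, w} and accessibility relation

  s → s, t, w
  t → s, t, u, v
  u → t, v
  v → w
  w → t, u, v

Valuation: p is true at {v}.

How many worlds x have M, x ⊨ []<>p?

s: successors {s, t, w}; <>p there: s:F, t:T, w:T. ✗
t: successors {s, t, u, v}; <>p there: s:F, t:T, u:T, v:F. ✗
u: successors {t, v}; <>p there: t:T, v:F. ✗
v: successors {w}; <>p there: w:T. ✓
w: successors {t, u, v}; <>p there: t:T, u:T, v:F. ✗
Satisfying worlds: {v}.

1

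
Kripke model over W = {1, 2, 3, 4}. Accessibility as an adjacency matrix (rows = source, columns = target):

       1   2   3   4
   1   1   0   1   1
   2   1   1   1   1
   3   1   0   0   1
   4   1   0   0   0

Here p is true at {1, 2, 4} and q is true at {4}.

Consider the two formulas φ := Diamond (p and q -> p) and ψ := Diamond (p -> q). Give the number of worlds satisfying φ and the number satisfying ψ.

4 and 3

For Diamond (p and q -> p):
1: successors {1, 3, 4}; p and q -> p there: 1:T, 3:T, 4:T. ✓
2: successors {1, 2, 3, 4}; p and q -> p there: 1:T, 2:T, 3:T, 4:T. ✓
3: successors {1, 4}; p and q -> p there: 1:T, 4:T. ✓
4: successors {1}; p and q -> p there: 1:T. ✓
— 4 worlds.
For Diamond (p -> q):
1: successors {1, 3, 4}; p -> q there: 1:F, 3:T, 4:T. ✓
2: successors {1, 2, 3, 4}; p -> q there: 1:F, 2:F, 3:T, 4:T. ✓
3: successors {1, 4}; p -> q there: 1:F, 4:T. ✓
4: successors {1}; p -> q there: 1:F. ✗
— 3 worlds.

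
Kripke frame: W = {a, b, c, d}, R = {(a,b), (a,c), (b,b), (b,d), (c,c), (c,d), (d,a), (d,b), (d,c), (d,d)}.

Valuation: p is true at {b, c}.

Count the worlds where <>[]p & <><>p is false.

3

a: <>[]p is F, <><>p is T. ✗
b: <>[]p is F, <><>p is T. ✗
c: <>[]p is F, <><>p is T. ✗
d: <>[]p is T, <><>p is T. ✓
Satisfying worlds: {d}.
So <>[]p & <><>p fails at the other 3 worlds.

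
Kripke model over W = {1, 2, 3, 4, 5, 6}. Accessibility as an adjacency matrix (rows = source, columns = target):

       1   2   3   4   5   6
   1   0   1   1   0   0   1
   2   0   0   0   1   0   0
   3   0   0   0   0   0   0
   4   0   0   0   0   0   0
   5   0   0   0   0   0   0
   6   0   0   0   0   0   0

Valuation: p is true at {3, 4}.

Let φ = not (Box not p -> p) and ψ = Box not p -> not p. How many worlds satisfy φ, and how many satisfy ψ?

For not (Box not p -> p):
1: Box not p -> p is T. ✗
2: Box not p -> p is T. ✗
3: Box not p -> p is T. ✗
4: Box not p -> p is T. ✗
5: Box not p -> p is F. ✓
6: Box not p -> p is F. ✓
— 2 worlds.
For Box not p -> not p:
1: Box not p is F, not p is T. ✓
2: Box not p is F, not p is T. ✓
3: Box not p is T, not p is F. ✗
4: Box not p is T, not p is F. ✗
5: Box not p is T, not p is T. ✓
6: Box not p is T, not p is T. ✓
— 4 worlds.

2 and 4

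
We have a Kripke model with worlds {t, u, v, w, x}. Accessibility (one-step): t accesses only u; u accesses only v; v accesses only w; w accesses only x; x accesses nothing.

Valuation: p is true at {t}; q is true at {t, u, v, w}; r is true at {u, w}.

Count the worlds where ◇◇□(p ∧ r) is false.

t: successors {u}; ◇□(p ∧ r) there: u:F. ✗
u: successors {v}; ◇□(p ∧ r) there: v:F. ✗
v: successors {w}; ◇□(p ∧ r) there: w:T. ✓
w: successors {x}; ◇□(p ∧ r) there: x:F. ✗
x: no successors, so ◇◇□(p ∧ r) fails. ✗
Satisfying worlds: {v}.
So ◇◇□(p ∧ r) fails at the other 4 worlds.

4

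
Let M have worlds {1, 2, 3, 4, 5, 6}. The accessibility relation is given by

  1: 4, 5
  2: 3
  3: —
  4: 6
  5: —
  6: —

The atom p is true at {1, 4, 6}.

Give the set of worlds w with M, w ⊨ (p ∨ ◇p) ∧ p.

{1, 4, 6}

1: p ∨ ◇p is T, p is T. ✓
2: p ∨ ◇p is F, p is F. ✗
3: p ∨ ◇p is F, p is F. ✗
4: p ∨ ◇p is T, p is T. ✓
5: p ∨ ◇p is F, p is F. ✗
6: p ∨ ◇p is T, p is T. ✓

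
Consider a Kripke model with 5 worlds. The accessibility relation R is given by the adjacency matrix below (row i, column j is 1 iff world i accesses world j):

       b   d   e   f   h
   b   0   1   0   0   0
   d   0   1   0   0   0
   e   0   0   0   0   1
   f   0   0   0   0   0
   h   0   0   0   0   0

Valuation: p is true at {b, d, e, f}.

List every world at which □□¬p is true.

{e, f, h}

b: successors {d}; □¬p there: d:F. ✗
d: successors {d}; □¬p there: d:F. ✗
e: successors {h}; □¬p there: h:T. ✓
f: no successors, so □□¬p holds vacuously. ✓
h: no successors, so □□¬p holds vacuously. ✓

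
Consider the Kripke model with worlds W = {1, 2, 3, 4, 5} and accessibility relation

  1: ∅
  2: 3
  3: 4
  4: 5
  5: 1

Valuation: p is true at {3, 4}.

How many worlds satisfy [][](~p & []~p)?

1: no successors, so [][](~p & []~p) holds vacuously. ✓
2: successors {3}; [](~p & []~p) there: 3:F. ✗
3: successors {4}; [](~p & []~p) there: 4:T. ✓
4: successors {5}; [](~p & []~p) there: 5:T. ✓
5: successors {1}; [](~p & []~p) there: 1:T. ✓
Satisfying worlds: {1, 3, 4, 5}.

4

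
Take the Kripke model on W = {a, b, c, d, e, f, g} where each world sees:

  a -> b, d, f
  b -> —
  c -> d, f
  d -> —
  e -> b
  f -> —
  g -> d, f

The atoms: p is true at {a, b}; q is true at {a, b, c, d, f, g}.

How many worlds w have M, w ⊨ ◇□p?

4

a: successors {b, d, f}; □p there: b:T, d:T, f:T. ✓
b: no successors, so ◇□p fails. ✗
c: successors {d, f}; □p there: d:T, f:T. ✓
d: no successors, so ◇□p fails. ✗
e: successors {b}; □p there: b:T. ✓
f: no successors, so ◇□p fails. ✗
g: successors {d, f}; □p there: d:T, f:T. ✓
Satisfying worlds: {a, c, e, g}.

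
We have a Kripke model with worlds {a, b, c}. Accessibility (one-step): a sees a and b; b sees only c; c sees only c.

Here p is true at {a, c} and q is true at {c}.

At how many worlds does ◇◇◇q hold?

a: successors {a, b}; ◇◇q there: a:T, b:T. ✓
b: successors {c}; ◇◇q there: c:T. ✓
c: successors {c}; ◇◇q there: c:T. ✓
Satisfying worlds: {a, b, c}.

3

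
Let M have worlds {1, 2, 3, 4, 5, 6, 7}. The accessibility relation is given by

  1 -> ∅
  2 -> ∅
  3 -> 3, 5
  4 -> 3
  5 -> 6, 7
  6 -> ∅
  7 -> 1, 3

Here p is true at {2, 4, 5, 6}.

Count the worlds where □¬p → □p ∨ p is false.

1

1: □¬p is T, □p ∨ p is T. ✓
2: □¬p is T, □p ∨ p is T. ✓
3: □¬p is F, □p ∨ p is F. ✓
4: □¬p is T, □p ∨ p is T. ✓
5: □¬p is F, □p ∨ p is T. ✓
6: □¬p is T, □p ∨ p is T. ✓
7: □¬p is T, □p ∨ p is F. ✗
Satisfying worlds: {1, 2, 3, 4, 5, 6}.
So □¬p → □p ∨ p fails at the other 1 world.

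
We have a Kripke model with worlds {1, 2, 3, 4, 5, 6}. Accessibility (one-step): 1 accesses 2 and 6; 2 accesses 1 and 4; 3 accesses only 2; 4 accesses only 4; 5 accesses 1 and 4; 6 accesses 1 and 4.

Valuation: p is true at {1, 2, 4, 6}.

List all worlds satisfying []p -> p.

{1, 2, 4, 6}

1: []p is T, p is T. ✓
2: []p is T, p is T. ✓
3: []p is T, p is F. ✗
4: []p is T, p is T. ✓
5: []p is T, p is F. ✗
6: []p is T, p is T. ✓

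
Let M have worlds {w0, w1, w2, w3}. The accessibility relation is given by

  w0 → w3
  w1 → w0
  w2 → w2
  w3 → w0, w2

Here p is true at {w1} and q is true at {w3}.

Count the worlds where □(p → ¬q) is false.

w0: successors {w3}; p → ¬q there: w3:T. ✓
w1: successors {w0}; p → ¬q there: w0:T. ✓
w2: successors {w2}; p → ¬q there: w2:T. ✓
w3: successors {w0, w2}; p → ¬q there: w0:T, w2:T. ✓
Satisfying worlds: {w0, w1, w2, w3}.
So □(p → ¬q) fails at the other 0 worlds.

0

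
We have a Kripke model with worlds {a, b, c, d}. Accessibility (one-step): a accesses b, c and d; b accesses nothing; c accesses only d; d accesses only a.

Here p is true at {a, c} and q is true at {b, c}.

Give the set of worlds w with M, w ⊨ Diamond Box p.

a: successors {b, c, d}; Box p there: b:T, c:F, d:T. ✓
b: no successors, so Diamond Box p fails. ✗
c: successors {d}; Box p there: d:T. ✓
d: successors {a}; Box p there: a:F. ✗

{a, c}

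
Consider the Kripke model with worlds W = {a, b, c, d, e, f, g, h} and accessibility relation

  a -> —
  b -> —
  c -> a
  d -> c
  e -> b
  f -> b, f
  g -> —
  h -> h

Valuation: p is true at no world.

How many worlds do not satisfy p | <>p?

8

a: p is F, <>p is F. ✗
b: p is F, <>p is F. ✗
c: p is F, <>p is F. ✗
d: p is F, <>p is F. ✗
e: p is F, <>p is F. ✗
f: p is F, <>p is F. ✗
g: p is F, <>p is F. ✗
h: p is F, <>p is F. ✗
Satisfying worlds: ∅.
So p | <>p fails at the other 8 worlds.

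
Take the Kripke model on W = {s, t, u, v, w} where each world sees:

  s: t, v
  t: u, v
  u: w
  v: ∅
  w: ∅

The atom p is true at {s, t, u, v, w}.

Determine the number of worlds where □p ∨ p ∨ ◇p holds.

5

s: □p is T, p ∨ ◇p is T. ✓
t: □p is T, p ∨ ◇p is T. ✓
u: □p is T, p ∨ ◇p is T. ✓
v: □p is T, p ∨ ◇p is T. ✓
w: □p is T, p ∨ ◇p is T. ✓
Satisfying worlds: {s, t, u, v, w}.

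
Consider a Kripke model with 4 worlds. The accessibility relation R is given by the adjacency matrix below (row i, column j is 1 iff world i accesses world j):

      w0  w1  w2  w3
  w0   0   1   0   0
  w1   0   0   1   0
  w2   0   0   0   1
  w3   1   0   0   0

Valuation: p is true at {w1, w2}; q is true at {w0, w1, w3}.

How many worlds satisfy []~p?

2

w0: successors {w1}; ~p there: w1:F. ✗
w1: successors {w2}; ~p there: w2:F. ✗
w2: successors {w3}; ~p there: w3:T. ✓
w3: successors {w0}; ~p there: w0:T. ✓
Satisfying worlds: {w2, w3}.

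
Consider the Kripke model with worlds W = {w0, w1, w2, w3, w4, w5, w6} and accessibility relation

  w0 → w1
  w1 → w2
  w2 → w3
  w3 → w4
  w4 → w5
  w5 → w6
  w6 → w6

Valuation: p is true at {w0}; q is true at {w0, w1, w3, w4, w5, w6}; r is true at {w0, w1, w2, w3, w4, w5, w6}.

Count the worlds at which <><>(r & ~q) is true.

w0: successors {w1}; <>(r & ~q) there: w1:T. ✓
w1: successors {w2}; <>(r & ~q) there: w2:F. ✗
w2: successors {w3}; <>(r & ~q) there: w3:F. ✗
w3: successors {w4}; <>(r & ~q) there: w4:F. ✗
w4: successors {w5}; <>(r & ~q) there: w5:F. ✗
w5: successors {w6}; <>(r & ~q) there: w6:F. ✗
w6: successors {w6}; <>(r & ~q) there: w6:F. ✗
Satisfying worlds: {w0}.

1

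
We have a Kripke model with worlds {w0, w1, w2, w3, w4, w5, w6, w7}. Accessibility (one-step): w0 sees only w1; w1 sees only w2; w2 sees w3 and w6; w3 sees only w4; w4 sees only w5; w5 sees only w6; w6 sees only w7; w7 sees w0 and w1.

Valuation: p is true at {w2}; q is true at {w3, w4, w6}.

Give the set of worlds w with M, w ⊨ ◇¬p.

w0: successors {w1}; ¬p there: w1:T. ✓
w1: successors {w2}; ¬p there: w2:F. ✗
w2: successors {w3, w6}; ¬p there: w3:T, w6:T. ✓
w3: successors {w4}; ¬p there: w4:T. ✓
w4: successors {w5}; ¬p there: w5:T. ✓
w5: successors {w6}; ¬p there: w6:T. ✓
w6: successors {w7}; ¬p there: w7:T. ✓
w7: successors {w0, w1}; ¬p there: w0:T, w1:T. ✓

{w0, w2, w3, w4, w5, w6, w7}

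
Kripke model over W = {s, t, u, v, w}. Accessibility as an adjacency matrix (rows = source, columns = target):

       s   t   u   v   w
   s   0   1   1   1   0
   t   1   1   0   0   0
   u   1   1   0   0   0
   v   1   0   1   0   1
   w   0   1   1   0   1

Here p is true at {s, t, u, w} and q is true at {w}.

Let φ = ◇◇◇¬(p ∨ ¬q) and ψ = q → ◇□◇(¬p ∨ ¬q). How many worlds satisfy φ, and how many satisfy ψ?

For ◇◇◇¬(p ∨ ¬q):
s: successors {t, u, v}; ◇◇¬(p ∨ ¬q) there: t:F, u:F, v:F. ✗
t: successors {s, t}; ◇◇¬(p ∨ ¬q) there: s:F, t:F. ✗
u: successors {s, t}; ◇◇¬(p ∨ ¬q) there: s:F, t:F. ✗
v: successors {s, u, w}; ◇◇¬(p ∨ ¬q) there: s:F, u:F, w:F. ✗
w: successors {t, u, w}; ◇◇¬(p ∨ ¬q) there: t:F, u:F, w:F. ✗
— 0 worlds.
For q → ◇□◇(¬p ∨ ¬q):
s: q is F, ◇□◇(¬p ∨ ¬q) is T. ✓
t: q is F, ◇□◇(¬p ∨ ¬q) is T. ✓
u: q is F, ◇□◇(¬p ∨ ¬q) is T. ✓
v: q is F, ◇□◇(¬p ∨ ¬q) is T. ✓
w: q is T, ◇□◇(¬p ∨ ¬q) is T. ✓
— 5 worlds.

0 and 5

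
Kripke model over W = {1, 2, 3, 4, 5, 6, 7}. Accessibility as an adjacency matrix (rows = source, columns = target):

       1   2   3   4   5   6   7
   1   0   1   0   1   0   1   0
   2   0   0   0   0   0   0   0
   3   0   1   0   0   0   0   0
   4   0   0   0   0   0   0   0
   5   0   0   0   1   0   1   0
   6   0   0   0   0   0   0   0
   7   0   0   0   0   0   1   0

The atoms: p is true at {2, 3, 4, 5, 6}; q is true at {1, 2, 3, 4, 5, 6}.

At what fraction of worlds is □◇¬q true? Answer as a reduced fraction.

3/7

1: successors {2, 4, 6}; ◇¬q there: 2:F, 4:F, 6:F. ✗
2: no successors, so □◇¬q holds vacuously. ✓
3: successors {2}; ◇¬q there: 2:F. ✗
4: no successors, so □◇¬q holds vacuously. ✓
5: successors {4, 6}; ◇¬q there: 4:F, 6:F. ✗
6: no successors, so □◇¬q holds vacuously. ✓
7: successors {6}; ◇¬q there: 6:F. ✗
That's 3 of 7 worlds, so 3/7.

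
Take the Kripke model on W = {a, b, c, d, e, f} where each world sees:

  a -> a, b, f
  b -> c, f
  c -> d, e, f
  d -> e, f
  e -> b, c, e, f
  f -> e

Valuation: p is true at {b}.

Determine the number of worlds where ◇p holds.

a: successors {a, b, f}; p there: a:F, b:T, f:F. ✓
b: successors {c, f}; p there: c:F, f:F. ✗
c: successors {d, e, f}; p there: d:F, e:F, f:F. ✗
d: successors {e, f}; p there: e:F, f:F. ✗
e: successors {b, c, e, f}; p there: b:T, c:F, e:F, f:F. ✓
f: successors {e}; p there: e:F. ✗
Satisfying worlds: {a, e}.

2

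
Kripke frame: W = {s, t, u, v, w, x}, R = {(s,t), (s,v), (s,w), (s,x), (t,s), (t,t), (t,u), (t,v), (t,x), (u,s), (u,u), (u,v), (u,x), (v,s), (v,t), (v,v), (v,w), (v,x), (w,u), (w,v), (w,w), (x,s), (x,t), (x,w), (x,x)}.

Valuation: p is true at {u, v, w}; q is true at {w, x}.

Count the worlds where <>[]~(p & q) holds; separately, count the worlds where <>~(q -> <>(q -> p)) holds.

6 and 0

For <>[]~(p & q):
s: successors {t, v, w, x}; []~(p & q) there: t:T, v:F, w:F, x:F. ✓
t: successors {s, t, u, v, x}; []~(p & q) there: s:F, t:T, u:T, v:F, x:F. ✓
u: successors {s, u, v, x}; []~(p & q) there: s:F, u:T, v:F, x:F. ✓
v: successors {s, t, v, w, x}; []~(p & q) there: s:F, t:T, v:F, w:F, x:F. ✓
w: successors {u, v, w}; []~(p & q) there: u:T, v:F, w:F. ✓
x: successors {s, t, w, x}; []~(p & q) there: s:F, t:T, w:F, x:F. ✓
— 6 worlds.
For <>~(q -> <>(q -> p)):
s: successors {t, v, w, x}; ~(q -> <>(q -> p)) there: t:F, v:F, w:F, x:F. ✗
t: successors {s, t, u, v, x}; ~(q -> <>(q -> p)) there: s:F, t:F, u:F, v:F, x:F. ✗
u: successors {s, u, v, x}; ~(q -> <>(q -> p)) there: s:F, u:F, v:F, x:F. ✗
v: successors {s, t, v, w, x}; ~(q -> <>(q -> p)) there: s:F, t:F, v:F, w:F, x:F. ✗
w: successors {u, v, w}; ~(q -> <>(q -> p)) there: u:F, v:F, w:F. ✗
x: successors {s, t, w, x}; ~(q -> <>(q -> p)) there: s:F, t:F, w:F, x:F. ✗
— 0 worlds.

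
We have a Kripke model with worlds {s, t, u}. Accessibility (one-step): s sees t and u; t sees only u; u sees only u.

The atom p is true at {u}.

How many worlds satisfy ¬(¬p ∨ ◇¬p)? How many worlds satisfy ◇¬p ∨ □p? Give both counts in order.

For ¬(¬p ∨ ◇¬p):
s: ¬p ∨ ◇¬p is T. ✗
t: ¬p ∨ ◇¬p is T. ✗
u: ¬p ∨ ◇¬p is F. ✓
— 1 world.
For ◇¬p ∨ □p:
s: ◇¬p is T, □p is F. ✓
t: ◇¬p is F, □p is T. ✓
u: ◇¬p is F, □p is T. ✓
— 3 worlds.

1 and 3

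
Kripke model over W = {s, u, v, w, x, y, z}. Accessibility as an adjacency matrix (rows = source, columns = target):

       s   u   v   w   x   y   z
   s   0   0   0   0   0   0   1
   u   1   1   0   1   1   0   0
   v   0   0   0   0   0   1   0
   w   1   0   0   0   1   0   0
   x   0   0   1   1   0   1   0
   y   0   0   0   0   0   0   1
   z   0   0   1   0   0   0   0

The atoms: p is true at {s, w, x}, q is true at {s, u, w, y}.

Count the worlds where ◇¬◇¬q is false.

5

s: successors {z}; ¬◇¬q there: z:F. ✗
u: successors {s, u, w, x}; ¬◇¬q there: s:F, u:F, w:F, x:F. ✗
v: successors {y}; ¬◇¬q there: y:F. ✗
w: successors {s, x}; ¬◇¬q there: s:F, x:F. ✗
x: successors {v, w, y}; ¬◇¬q there: v:T, w:F, y:F. ✓
y: successors {z}; ¬◇¬q there: z:F. ✗
z: successors {v}; ¬◇¬q there: v:T. ✓
Satisfying worlds: {x, z}.
So ◇¬◇¬q fails at the other 5 worlds.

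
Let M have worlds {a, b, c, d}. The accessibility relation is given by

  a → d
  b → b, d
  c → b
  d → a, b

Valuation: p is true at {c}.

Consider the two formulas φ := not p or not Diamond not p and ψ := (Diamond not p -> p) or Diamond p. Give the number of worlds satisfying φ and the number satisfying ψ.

For not p or not Diamond not p:
a: not p is T, not Diamond not p is F. ✓
b: not p is T, not Diamond not p is F. ✓
c: not p is F, not Diamond not p is F. ✗
d: not p is T, not Diamond not p is F. ✓
— 3 worlds.
For (Diamond not p -> p) or Diamond p:
a: Diamond not p -> p is F, Diamond p is F. ✗
b: Diamond not p -> p is F, Diamond p is F. ✗
c: Diamond not p -> p is T, Diamond p is F. ✓
d: Diamond not p -> p is F, Diamond p is F. ✗
— 1 world.

3 and 1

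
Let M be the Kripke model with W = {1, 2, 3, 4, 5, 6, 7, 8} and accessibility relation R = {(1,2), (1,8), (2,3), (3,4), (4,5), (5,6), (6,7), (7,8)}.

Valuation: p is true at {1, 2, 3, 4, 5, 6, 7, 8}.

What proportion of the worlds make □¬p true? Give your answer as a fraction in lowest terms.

1/8

1: successors {2, 8}; ¬p there: 2:F, 8:F. ✗
2: successors {3}; ¬p there: 3:F. ✗
3: successors {4}; ¬p there: 4:F. ✗
4: successors {5}; ¬p there: 5:F. ✗
5: successors {6}; ¬p there: 6:F. ✗
6: successors {7}; ¬p there: 7:F. ✗
7: successors {8}; ¬p there: 8:F. ✗
8: no successors, so □¬p holds vacuously. ✓
That's 1 of 8 worlds, so 1/8.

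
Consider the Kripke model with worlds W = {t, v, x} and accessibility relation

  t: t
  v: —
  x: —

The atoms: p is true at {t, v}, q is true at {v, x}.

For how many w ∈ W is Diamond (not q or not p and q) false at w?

t: successors {t}; not q or not p and q there: t:T. ✓
v: no successors, so Diamond (not q or not p and q) fails. ✗
x: no successors, so Diamond (not q or not p and q) fails. ✗
Satisfying worlds: {t}.
So Diamond (not q or not p and q) fails at the other 2 worlds.

2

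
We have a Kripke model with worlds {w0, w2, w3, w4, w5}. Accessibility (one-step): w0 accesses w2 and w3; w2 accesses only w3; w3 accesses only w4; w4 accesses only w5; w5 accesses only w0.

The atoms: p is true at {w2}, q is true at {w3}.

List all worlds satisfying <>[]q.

{w0}

w0: successors {w2, w3}; []q there: w2:T, w3:F. ✓
w2: successors {w3}; []q there: w3:F. ✗
w3: successors {w4}; []q there: w4:F. ✗
w4: successors {w5}; []q there: w5:F. ✗
w5: successors {w0}; []q there: w0:F. ✗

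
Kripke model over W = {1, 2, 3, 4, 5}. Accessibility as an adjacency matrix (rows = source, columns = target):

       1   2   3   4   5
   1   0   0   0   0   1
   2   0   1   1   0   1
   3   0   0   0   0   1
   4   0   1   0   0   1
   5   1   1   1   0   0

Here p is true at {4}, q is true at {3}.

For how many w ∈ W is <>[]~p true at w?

1: successors {5}; []~p there: 5:T. ✓
2: successors {2, 3, 5}; []~p there: 2:T, 3:T, 5:T. ✓
3: successors {5}; []~p there: 5:T. ✓
4: successors {2, 5}; []~p there: 2:T, 5:T. ✓
5: successors {1, 2, 3}; []~p there: 1:T, 2:T, 3:T. ✓
Satisfying worlds: {1, 2, 3, 4, 5}.

5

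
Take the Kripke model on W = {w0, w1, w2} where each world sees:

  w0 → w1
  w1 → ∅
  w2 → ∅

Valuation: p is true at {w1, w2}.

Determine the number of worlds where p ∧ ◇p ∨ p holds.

2

w0: p ∧ ◇p is F, p is F. ✗
w1: p ∧ ◇p is F, p is T. ✓
w2: p ∧ ◇p is F, p is T. ✓
Satisfying worlds: {w1, w2}.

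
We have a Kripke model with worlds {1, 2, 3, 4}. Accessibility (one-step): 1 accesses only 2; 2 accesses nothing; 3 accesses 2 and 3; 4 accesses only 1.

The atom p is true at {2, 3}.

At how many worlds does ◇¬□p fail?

1: successors {2}; ¬□p there: 2:F. ✗
2: no successors, so ◇¬□p fails. ✗
3: successors {2, 3}; ¬□p there: 2:F, 3:F. ✗
4: successors {1}; ¬□p there: 1:F. ✗
Satisfying worlds: ∅.
So ◇¬□p fails at the other 4 worlds.

4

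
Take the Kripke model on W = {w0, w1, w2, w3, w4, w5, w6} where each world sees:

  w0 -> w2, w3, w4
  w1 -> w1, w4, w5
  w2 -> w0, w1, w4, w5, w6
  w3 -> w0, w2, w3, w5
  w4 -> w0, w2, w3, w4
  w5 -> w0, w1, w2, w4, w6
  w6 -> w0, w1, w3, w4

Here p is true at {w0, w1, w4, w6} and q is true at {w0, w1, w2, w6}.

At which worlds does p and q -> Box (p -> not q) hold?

{w0, w2, w3, w4, w5}

w0: p and q is T, Box (p -> not q) is T. ✓
w1: p and q is T, Box (p -> not q) is F. ✗
w2: p and q is F, Box (p -> not q) is F. ✓
w3: p and q is F, Box (p -> not q) is F. ✓
w4: p and q is F, Box (p -> not q) is F. ✓
w5: p and q is F, Box (p -> not q) is F. ✓
w6: p and q is T, Box (p -> not q) is F. ✗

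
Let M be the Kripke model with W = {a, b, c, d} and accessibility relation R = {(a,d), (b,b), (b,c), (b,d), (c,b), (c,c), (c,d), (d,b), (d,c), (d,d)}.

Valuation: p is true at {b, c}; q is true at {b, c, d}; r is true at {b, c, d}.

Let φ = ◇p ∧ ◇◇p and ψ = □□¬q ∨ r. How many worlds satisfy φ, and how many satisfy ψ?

For ◇p ∧ ◇◇p:
a: ◇p is F, ◇◇p is T. ✗
b: ◇p is T, ◇◇p is T. ✓
c: ◇p is T, ◇◇p is T. ✓
d: ◇p is T, ◇◇p is T. ✓
— 3 worlds.
For □□¬q ∨ r:
a: □□¬q is F, r is F. ✗
b: □□¬q is F, r is T. ✓
c: □□¬q is F, r is T. ✓
d: □□¬q is F, r is T. ✓
— 3 worlds.

3 and 3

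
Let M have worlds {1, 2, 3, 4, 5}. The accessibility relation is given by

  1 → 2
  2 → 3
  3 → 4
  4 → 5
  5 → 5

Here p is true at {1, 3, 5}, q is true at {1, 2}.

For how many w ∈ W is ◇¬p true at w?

1: successors {2}; ¬p there: 2:T. ✓
2: successors {3}; ¬p there: 3:F. ✗
3: successors {4}; ¬p there: 4:T. ✓
4: successors {5}; ¬p there: 5:F. ✗
5: successors {5}; ¬p there: 5:F. ✗
Satisfying worlds: {1, 3}.

2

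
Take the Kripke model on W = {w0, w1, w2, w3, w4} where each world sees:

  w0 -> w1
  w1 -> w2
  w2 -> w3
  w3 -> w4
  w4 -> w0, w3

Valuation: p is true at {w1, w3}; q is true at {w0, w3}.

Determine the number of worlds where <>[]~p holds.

3

w0: successors {w1}; []~p there: w1:T. ✓
w1: successors {w2}; []~p there: w2:F. ✗
w2: successors {w3}; []~p there: w3:T. ✓
w3: successors {w4}; []~p there: w4:F. ✗
w4: successors {w0, w3}; []~p there: w0:F, w3:T. ✓
Satisfying worlds: {w0, w2, w4}.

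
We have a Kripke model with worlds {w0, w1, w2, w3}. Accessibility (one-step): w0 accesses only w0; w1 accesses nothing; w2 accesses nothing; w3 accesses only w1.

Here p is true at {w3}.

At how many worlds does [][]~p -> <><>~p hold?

1

w0: [][]~p is T, <><>~p is T. ✓
w1: [][]~p is T, <><>~p is F. ✗
w2: [][]~p is T, <><>~p is F. ✗
w3: [][]~p is T, <><>~p is F. ✗
Satisfying worlds: {w0}.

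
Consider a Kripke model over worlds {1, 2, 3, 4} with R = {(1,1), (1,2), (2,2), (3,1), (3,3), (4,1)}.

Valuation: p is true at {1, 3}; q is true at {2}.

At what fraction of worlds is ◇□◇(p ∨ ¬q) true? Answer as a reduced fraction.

1: successors {1, 2}; □◇(p ∨ ¬q) there: 1:F, 2:F. ✗
2: successors {2}; □◇(p ∨ ¬q) there: 2:F. ✗
3: successors {1, 3}; □◇(p ∨ ¬q) there: 1:F, 3:T. ✓
4: successors {1}; □◇(p ∨ ¬q) there: 1:F. ✗
That's 1 of 4 worlds, so 1/4.

1/4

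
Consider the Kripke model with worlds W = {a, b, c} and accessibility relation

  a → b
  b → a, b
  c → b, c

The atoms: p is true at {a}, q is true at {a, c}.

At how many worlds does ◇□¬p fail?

1

a: successors {b}; □¬p there: b:F. ✗
b: successors {a, b}; □¬p there: a:T, b:F. ✓
c: successors {b, c}; □¬p there: b:F, c:T. ✓
Satisfying worlds: {b, c}.
So ◇□¬p fails at the other 1 world.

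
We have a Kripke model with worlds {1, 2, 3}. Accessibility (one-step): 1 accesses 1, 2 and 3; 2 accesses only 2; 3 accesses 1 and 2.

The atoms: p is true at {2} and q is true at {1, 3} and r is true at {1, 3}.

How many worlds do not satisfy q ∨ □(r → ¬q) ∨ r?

0

1: q is T, □(r → ¬q) ∨ r is T. ✓
2: q is F, □(r → ¬q) ∨ r is T. ✓
3: q is T, □(r → ¬q) ∨ r is T. ✓
Satisfying worlds: {1, 2, 3}.
So q ∨ □(r → ¬q) ∨ r fails at the other 0 worlds.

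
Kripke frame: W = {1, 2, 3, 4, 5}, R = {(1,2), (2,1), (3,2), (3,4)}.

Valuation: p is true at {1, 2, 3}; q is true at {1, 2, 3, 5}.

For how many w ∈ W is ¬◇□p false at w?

3

1: ◇□p is T. ✗
2: ◇□p is T. ✗
3: ◇□p is T. ✗
4: ◇□p is F. ✓
5: ◇□p is F. ✓
Satisfying worlds: {4, 5}.
So ¬◇□p fails at the other 3 worlds.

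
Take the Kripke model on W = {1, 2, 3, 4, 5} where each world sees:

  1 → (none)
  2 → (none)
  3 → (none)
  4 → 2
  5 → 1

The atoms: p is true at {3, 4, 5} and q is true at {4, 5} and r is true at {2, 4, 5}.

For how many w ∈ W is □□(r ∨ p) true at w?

5

1: no successors, so □□(r ∨ p) holds vacuously. ✓
2: no successors, so □□(r ∨ p) holds vacuously. ✓
3: no successors, so □□(r ∨ p) holds vacuously. ✓
4: successors {2}; □(r ∨ p) there: 2:T. ✓
5: successors {1}; □(r ∨ p) there: 1:T. ✓
Satisfying worlds: {1, 2, 3, 4, 5}.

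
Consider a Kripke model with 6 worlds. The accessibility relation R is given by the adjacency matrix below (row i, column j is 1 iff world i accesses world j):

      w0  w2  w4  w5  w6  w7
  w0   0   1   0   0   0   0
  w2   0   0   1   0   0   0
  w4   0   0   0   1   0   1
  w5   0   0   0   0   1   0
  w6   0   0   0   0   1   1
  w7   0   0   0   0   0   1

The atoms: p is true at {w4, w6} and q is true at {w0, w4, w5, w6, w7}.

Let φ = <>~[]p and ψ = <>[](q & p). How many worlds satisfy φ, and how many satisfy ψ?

5 and 2

For <>~[]p:
w0: successors {w2}; ~[]p there: w2:F. ✗
w2: successors {w4}; ~[]p there: w4:T. ✓
w4: successors {w5, w7}; ~[]p there: w5:F, w7:T. ✓
w5: successors {w6}; ~[]p there: w6:T. ✓
w6: successors {w6, w7}; ~[]p there: w6:T, w7:T. ✓
w7: successors {w7}; ~[]p there: w7:T. ✓
— 5 worlds.
For <>[](q & p):
w0: successors {w2}; [](q & p) there: w2:T. ✓
w2: successors {w4}; [](q & p) there: w4:F. ✗
w4: successors {w5, w7}; [](q & p) there: w5:T, w7:F. ✓
w5: successors {w6}; [](q & p) there: w6:F. ✗
w6: successors {w6, w7}; [](q & p) there: w6:F, w7:F. ✗
w7: successors {w7}; [](q & p) there: w7:F. ✗
— 2 worlds.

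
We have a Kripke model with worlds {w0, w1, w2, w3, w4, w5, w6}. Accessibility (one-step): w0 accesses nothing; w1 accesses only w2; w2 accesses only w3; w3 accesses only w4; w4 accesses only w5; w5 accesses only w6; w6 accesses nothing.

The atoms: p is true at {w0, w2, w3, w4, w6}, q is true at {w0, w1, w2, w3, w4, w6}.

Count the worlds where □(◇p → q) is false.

w0: no successors, so □(◇p → q) holds vacuously. ✓
w1: successors {w2}; ◇p → q there: w2:T. ✓
w2: successors {w3}; ◇p → q there: w3:T. ✓
w3: successors {w4}; ◇p → q there: w4:T. ✓
w4: successors {w5}; ◇p → q there: w5:F. ✗
w5: successors {w6}; ◇p → q there: w6:T. ✓
w6: no successors, so □(◇p → q) holds vacuously. ✓
Satisfying worlds: {w0, w1, w2, w3, w5, w6}.
So □(◇p → q) fails at the other 1 world.

1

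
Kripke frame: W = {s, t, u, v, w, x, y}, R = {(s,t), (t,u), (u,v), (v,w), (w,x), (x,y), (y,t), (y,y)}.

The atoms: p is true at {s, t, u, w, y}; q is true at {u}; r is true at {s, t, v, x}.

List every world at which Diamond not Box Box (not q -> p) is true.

s: successors {t}; not Box Box (not q -> p) there: t:T. ✓
t: successors {u}; not Box Box (not q -> p) there: u:F. ✗
u: successors {v}; not Box Box (not q -> p) there: v:T. ✓
v: successors {w}; not Box Box (not q -> p) there: w:F. ✗
w: successors {x}; not Box Box (not q -> p) there: x:F. ✗
x: successors {y}; not Box Box (not q -> p) there: y:F. ✗
y: successors {t, y}; not Box Box (not q -> p) there: t:T, y:F. ✓

{s, u, y}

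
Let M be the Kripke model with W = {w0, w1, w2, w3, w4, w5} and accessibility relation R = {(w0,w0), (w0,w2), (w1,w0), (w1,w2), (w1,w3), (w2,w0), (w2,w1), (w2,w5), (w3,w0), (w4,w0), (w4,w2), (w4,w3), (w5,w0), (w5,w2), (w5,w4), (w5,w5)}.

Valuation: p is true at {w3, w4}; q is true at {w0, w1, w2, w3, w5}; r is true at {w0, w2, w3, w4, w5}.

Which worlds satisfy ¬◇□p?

{w0, w1, w2, w3, w4, w5}

w0: ◇□p is F. ✓
w1: ◇□p is F. ✓
w2: ◇□p is F. ✓
w3: ◇□p is F. ✓
w4: ◇□p is F. ✓
w5: ◇□p is F. ✓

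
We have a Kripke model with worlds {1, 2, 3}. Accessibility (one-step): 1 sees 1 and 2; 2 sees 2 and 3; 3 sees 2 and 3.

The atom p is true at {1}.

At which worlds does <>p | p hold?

{1}

1: <>p is T, p is T. ✓
2: <>p is F, p is F. ✗
3: <>p is F, p is F. ✗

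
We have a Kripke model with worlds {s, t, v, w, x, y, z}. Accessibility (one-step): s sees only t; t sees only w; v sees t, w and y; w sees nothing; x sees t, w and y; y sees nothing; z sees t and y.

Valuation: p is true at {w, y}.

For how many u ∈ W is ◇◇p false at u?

s: successors {t}; ◇p there: t:T. ✓
t: successors {w}; ◇p there: w:F. ✗
v: successors {t, w, y}; ◇p there: t:T, w:F, y:F. ✓
w: no successors, so ◇◇p fails. ✗
x: successors {t, w, y}; ◇p there: t:T, w:F, y:F. ✓
y: no successors, so ◇◇p fails. ✗
z: successors {t, y}; ◇p there: t:T, y:F. ✓
Satisfying worlds: {s, v, x, z}.
So ◇◇p fails at the other 3 worlds.

3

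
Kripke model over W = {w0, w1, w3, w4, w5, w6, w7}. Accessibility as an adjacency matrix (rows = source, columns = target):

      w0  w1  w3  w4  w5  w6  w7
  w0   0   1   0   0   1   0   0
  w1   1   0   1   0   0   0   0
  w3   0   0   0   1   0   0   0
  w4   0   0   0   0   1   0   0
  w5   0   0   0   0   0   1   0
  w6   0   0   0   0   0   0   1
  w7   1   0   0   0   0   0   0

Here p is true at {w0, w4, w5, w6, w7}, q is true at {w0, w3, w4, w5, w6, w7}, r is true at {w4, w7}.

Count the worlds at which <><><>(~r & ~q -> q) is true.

7

w0: successors {w1, w5}; <><>(~r & ~q -> q) there: w1:T, w5:T. ✓
w1: successors {w0, w3}; <><>(~r & ~q -> q) there: w0:T, w3:T. ✓
w3: successors {w4}; <><>(~r & ~q -> q) there: w4:T. ✓
w4: successors {w5}; <><>(~r & ~q -> q) there: w5:T. ✓
w5: successors {w6}; <><>(~r & ~q -> q) there: w6:T. ✓
w6: successors {w7}; <><>(~r & ~q -> q) there: w7:T. ✓
w7: successors {w0}; <><>(~r & ~q -> q) there: w0:T. ✓
Satisfying worlds: {w0, w1, w3, w4, w5, w6, w7}.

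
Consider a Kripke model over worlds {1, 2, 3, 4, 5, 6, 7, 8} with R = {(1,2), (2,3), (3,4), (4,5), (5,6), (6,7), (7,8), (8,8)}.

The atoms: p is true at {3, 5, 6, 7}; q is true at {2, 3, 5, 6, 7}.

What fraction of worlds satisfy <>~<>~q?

1: successors {2}; ~<>~q there: 2:T. ✓
2: successors {3}; ~<>~q there: 3:F. ✗
3: successors {4}; ~<>~q there: 4:T. ✓
4: successors {5}; ~<>~q there: 5:T. ✓
5: successors {6}; ~<>~q there: 6:T. ✓
6: successors {7}; ~<>~q there: 7:F. ✗
7: successors {8}; ~<>~q there: 8:F. ✗
8: successors {8}; ~<>~q there: 8:F. ✗
That's 4 of 8 worlds, so 4/8 = 1/2.

1/2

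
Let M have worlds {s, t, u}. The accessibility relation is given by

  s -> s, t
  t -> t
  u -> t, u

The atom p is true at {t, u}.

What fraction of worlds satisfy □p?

s: successors {s, t}; p there: s:F, t:T. ✗
t: successors {t}; p there: t:T. ✓
u: successors {t, u}; p there: t:T, u:T. ✓
That's 2 of 3 worlds, so 2/3.

2/3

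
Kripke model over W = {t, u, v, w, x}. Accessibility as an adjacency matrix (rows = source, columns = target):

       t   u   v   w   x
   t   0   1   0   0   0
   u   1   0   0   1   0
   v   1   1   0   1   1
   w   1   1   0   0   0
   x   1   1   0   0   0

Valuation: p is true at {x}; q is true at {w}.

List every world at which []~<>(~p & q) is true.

t: successors {u}; ~<>(~p & q) there: u:F. ✗
u: successors {t, w}; ~<>(~p & q) there: t:T, w:T. ✓
v: successors {t, u, w, x}; ~<>(~p & q) there: t:T, u:F, w:T, x:T. ✗
w: successors {t, u}; ~<>(~p & q) there: t:T, u:F. ✗
x: successors {t, u}; ~<>(~p & q) there: t:T, u:F. ✗

{u}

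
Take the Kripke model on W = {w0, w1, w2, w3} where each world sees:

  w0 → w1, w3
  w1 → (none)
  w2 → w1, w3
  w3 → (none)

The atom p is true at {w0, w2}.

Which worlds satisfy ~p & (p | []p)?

{w1, w3}

w0: ~p is F, p | []p is T. ✗
w1: ~p is T, p | []p is T. ✓
w2: ~p is F, p | []p is T. ✗
w3: ~p is T, p | []p is T. ✓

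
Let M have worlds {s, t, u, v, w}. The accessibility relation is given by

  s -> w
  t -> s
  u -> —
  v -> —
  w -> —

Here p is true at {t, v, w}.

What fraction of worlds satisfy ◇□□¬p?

2/5

s: successors {w}; □□¬p there: w:T. ✓
t: successors {s}; □□¬p there: s:T. ✓
u: no successors, so ◇□□¬p fails. ✗
v: no successors, so ◇□□¬p fails. ✗
w: no successors, so ◇□□¬p fails. ✗
That's 2 of 5 worlds, so 2/5.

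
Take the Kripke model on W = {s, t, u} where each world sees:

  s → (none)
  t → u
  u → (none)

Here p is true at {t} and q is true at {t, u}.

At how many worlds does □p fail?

1

s: no successors, so □p holds vacuously. ✓
t: successors {u}; p there: u:F. ✗
u: no successors, so □p holds vacuously. ✓
Satisfying worlds: {s, u}.
So □p fails at the other 1 world.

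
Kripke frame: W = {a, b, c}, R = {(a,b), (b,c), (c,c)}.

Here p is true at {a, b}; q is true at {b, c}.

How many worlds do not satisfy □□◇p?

a: successors {b}; □◇p there: b:F. ✗
b: successors {c}; □◇p there: c:F. ✗
c: successors {c}; □◇p there: c:F. ✗
Satisfying worlds: ∅.
So □□◇p fails at the other 3 worlds.

3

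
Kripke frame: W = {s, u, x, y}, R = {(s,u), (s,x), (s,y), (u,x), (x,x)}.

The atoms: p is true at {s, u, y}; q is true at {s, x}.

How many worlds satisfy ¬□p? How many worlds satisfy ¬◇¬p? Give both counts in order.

For ¬□p:
s: □p is F. ✓
u: □p is F. ✓
x: □p is F. ✓
y: □p is T. ✗
— 3 worlds.
For ¬◇¬p:
s: ◇¬p is T. ✗
u: ◇¬p is T. ✗
x: ◇¬p is T. ✗
y: ◇¬p is F. ✓
— 1 world.

3 and 1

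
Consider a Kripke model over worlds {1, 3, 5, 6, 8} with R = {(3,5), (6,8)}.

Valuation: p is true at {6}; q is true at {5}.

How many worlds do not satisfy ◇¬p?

1: no successors, so ◇¬p fails. ✗
3: successors {5}; ¬p there: 5:T. ✓
5: no successors, so ◇¬p fails. ✗
6: successors {8}; ¬p there: 8:T. ✓
8: no successors, so ◇¬p fails. ✗
Satisfying worlds: {3, 6}.
So ◇¬p fails at the other 3 worlds.

3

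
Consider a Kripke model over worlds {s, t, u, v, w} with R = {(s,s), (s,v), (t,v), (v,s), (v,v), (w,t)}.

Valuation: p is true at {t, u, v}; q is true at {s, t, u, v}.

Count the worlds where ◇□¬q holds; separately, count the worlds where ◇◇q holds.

For ◇□¬q:
s: successors {s, v}; □¬q there: s:F, v:F. ✗
t: successors {v}; □¬q there: v:F. ✗
u: no successors, so ◇□¬q fails. ✗
v: successors {s, v}; □¬q there: s:F, v:F. ✗
w: successors {t}; □¬q there: t:F. ✗
— 0 worlds.
For ◇◇q:
s: successors {s, v}; ◇q there: s:T, v:T. ✓
t: successors {v}; ◇q there: v:T. ✓
u: no successors, so ◇◇q fails. ✗
v: successors {s, v}; ◇q there: s:T, v:T. ✓
w: successors {t}; ◇q there: t:T. ✓
— 4 worlds.

0 and 4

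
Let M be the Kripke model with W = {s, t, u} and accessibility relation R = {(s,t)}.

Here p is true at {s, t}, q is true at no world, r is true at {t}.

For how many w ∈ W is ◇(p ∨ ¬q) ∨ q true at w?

1

s: ◇(p ∨ ¬q) is T, q is F. ✓
t: ◇(p ∨ ¬q) is F, q is F. ✗
u: ◇(p ∨ ¬q) is F, q is F. ✗
Satisfying worlds: {s}.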